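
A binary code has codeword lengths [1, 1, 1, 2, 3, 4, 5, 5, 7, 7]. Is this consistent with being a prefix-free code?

Kraft inequality: Σ 2^(-l_i) ≤ 1 for prefix-free code
Calculating: 2^(-1) + 2^(-1) + 2^(-1) + 2^(-2) + 2^(-3) + 2^(-4) + 2^(-5) + 2^(-5) + 2^(-7) + 2^(-7)
= 0.5 + 0.5 + 0.5 + 0.25 + 0.125 + 0.0625 + 0.03125 + 0.03125 + 0.0078125 + 0.0078125
= 2.0156
Since 2.0156 > 1, prefix-free code does not exist


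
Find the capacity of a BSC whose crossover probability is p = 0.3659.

For BSC with error probability p:
C = 1 - H(p) where H(p) is binary entropy
H(0.3659) = -0.3659 × log₂(0.3659) - 0.6341 × log₂(0.6341)
H(p) = 0.9475
C = 1 - 0.9475 = 0.0525 bits/use


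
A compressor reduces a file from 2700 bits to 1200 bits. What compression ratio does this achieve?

Compression ratio = Original / Compressed
= 2700 / 1200 = 2.25:1


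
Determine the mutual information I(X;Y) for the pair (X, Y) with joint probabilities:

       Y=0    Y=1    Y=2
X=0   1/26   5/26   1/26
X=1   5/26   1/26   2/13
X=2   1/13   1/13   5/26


H(X) = 1.5697, H(Y) = 1.5766, H(X,Y) = 2.8993
I(X;Y) = H(X) + H(Y) - H(X,Y) = 0.2470 bits


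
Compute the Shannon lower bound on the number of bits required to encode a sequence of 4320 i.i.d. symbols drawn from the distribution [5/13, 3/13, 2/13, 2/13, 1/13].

Entropy H = 2.1339 bits/symbol
Minimum bits = H × n = 2.1339 × 4320
= 9218.61 bits


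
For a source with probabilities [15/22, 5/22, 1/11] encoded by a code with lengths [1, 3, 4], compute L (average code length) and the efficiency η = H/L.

Average length L = Σ p_i × l_i = 1.7273 bits
Entropy H = 1.1770 bits
Efficiency η = H/L × 100% = 68.14%


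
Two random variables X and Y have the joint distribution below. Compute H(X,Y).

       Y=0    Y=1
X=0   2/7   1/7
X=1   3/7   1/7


H(X,Y) = -Σ p(x,y) log₂ p(x,y)
  p(0,0)=2/7: -0.2857 × log₂(0.2857) = 0.5164
  p(0,1)=1/7: -0.1429 × log₂(0.1429) = 0.4011
  p(1,0)=3/7: -0.4286 × log₂(0.4286) = 0.5239
  p(1,1)=1/7: -0.1429 × log₂(0.1429) = 0.4011
H(X,Y) = 1.8424 bits


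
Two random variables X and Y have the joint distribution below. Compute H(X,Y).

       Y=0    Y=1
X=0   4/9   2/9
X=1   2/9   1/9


H(X,Y) = -Σ p(x,y) log₂ p(x,y)
  p(0,0)=4/9: -0.4444 × log₂(0.4444) = 0.5200
  p(0,1)=2/9: -0.2222 × log₂(0.2222) = 0.4822
  p(1,0)=2/9: -0.2222 × log₂(0.2222) = 0.4822
  p(1,1)=1/9: -0.1111 × log₂(0.1111) = 0.3522
H(X,Y) = 1.8366 bits


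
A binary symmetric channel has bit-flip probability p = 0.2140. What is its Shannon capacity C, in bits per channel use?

For BSC with error probability p:
C = 1 - H(p) where H(p) is binary entropy
H(0.2140) = -0.2140 × log₂(0.2140) - 0.7860 × log₂(0.7860)
H(p) = 0.7491
C = 1 - 0.7491 = 0.2509 bits/use


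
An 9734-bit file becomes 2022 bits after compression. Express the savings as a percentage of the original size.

Space savings = (1 - Compressed/Original) × 100%
= (1 - 2022/9734) × 100%
= 79.23%


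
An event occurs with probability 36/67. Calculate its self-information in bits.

Information content I(x) = -log₂(p(x))
I = -log₂(36/67) = -log₂(0.5373)
I = 0.8962 bits


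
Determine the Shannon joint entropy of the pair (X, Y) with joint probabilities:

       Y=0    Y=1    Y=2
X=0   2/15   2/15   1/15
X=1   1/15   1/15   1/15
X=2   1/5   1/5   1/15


H(X,Y) = -Σ p(x,y) log₂ p(x,y)
  p(0,0)=2/15: -0.1333 × log₂(0.1333) = 0.3876
  p(0,1)=2/15: -0.1333 × log₂(0.1333) = 0.3876
  p(0,2)=1/15: -0.0667 × log₂(0.0667) = 0.2605
  p(1,0)=1/15: -0.0667 × log₂(0.0667) = 0.2605
  p(1,1)=1/15: -0.0667 × log₂(0.0667) = 0.2605
  p(1,2)=1/15: -0.0667 × log₂(0.0667) = 0.2605
  p(2,0)=1/5: -0.2000 × log₂(0.2000) = 0.4644
  p(2,1)=1/5: -0.2000 × log₂(0.2000) = 0.4644
  p(2,2)=1/15: -0.0667 × log₂(0.0667) = 0.2605
H(X,Y) = 3.0062 bits


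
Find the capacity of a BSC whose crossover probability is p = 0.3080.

For BSC with error probability p:
C = 1 - H(p) where H(p) is binary entropy
H(0.3080) = -0.3080 × log₂(0.3080) - 0.6920 × log₂(0.6920)
H(p) = 0.8909
C = 1 - 0.8909 = 0.1091 bits/use


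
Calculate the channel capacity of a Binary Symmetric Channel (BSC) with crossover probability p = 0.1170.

For BSC with error probability p:
C = 1 - H(p) where H(p) is binary entropy
H(0.1170) = -0.1170 × log₂(0.1170) - 0.8830 × log₂(0.8830)
H(p) = 0.5207
C = 1 - 0.5207 = 0.4793 bits/use


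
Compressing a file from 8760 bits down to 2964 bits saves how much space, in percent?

Space savings = (1 - Compressed/Original) × 100%
= (1 - 2964/8760) × 100%
= 66.16%


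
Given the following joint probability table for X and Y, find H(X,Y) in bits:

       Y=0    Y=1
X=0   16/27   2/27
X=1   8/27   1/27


H(X,Y) = -Σ p(x,y) log₂ p(x,y)
  p(0,0)=16/27: -0.5926 × log₂(0.5926) = 0.4473
  p(0,1)=2/27: -0.0741 × log₂(0.0741) = 0.2781
  p(1,0)=8/27: -0.2963 × log₂(0.2963) = 0.5200
  p(1,1)=1/27: -0.0370 × log₂(0.0370) = 0.1761
H(X,Y) = 1.4216 bits


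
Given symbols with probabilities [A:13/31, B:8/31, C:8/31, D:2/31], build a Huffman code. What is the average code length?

Huffman tree construction:
Combine smallest probabilities repeatedly
Resulting codes:
  A: 0 (length 1)
  B: 111 (length 3)
  C: 10 (length 2)
  D: 110 (length 3)
Average length = Σ p(s) × length(s) = 1.9032 bits


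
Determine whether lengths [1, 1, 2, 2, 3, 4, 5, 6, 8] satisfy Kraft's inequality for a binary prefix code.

Kraft inequality: Σ 2^(-l_i) ≤ 1 for prefix-free code
Calculating: 2^(-1) + 2^(-1) + 2^(-2) + 2^(-2) + 2^(-3) + 2^(-4) + 2^(-5) + 2^(-6) + 2^(-8)
= 0.5 + 0.5 + 0.25 + 0.25 + 0.125 + 0.0625 + 0.03125 + 0.015625 + 0.00390625
= 1.7383
Since 1.7383 > 1, prefix-free code does not exist


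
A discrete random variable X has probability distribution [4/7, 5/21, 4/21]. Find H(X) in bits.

H(X) = -Σ p(x) log₂ p(x)
  -4/7 × log₂(4/7) = 0.4613
  -5/21 × log₂(5/21) = 0.4929
  -4/21 × log₂(4/21) = 0.4557
H(X) = 1.4100 bits


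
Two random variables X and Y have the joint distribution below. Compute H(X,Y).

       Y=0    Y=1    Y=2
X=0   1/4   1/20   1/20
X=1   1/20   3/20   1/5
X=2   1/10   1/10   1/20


H(X,Y) = -Σ p(x,y) log₂ p(x,y)
  p(0,0)=1/4: -0.2500 × log₂(0.2500) = 0.5000
  p(0,1)=1/20: -0.0500 × log₂(0.0500) = 0.2161
  p(0,2)=1/20: -0.0500 × log₂(0.0500) = 0.2161
  p(1,0)=1/20: -0.0500 × log₂(0.0500) = 0.2161
  p(1,1)=3/20: -0.1500 × log₂(0.1500) = 0.4105
  p(1,2)=1/5: -0.2000 × log₂(0.2000) = 0.4644
  p(2,0)=1/10: -0.1000 × log₂(0.1000) = 0.3322
  p(2,1)=1/10: -0.1000 × log₂(0.1000) = 0.3322
  p(2,2)=1/20: -0.0500 × log₂(0.0500) = 0.2161
H(X,Y) = 2.9037 bits


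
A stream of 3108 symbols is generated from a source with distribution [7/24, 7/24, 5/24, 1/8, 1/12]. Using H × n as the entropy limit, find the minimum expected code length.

Entropy H = 2.1822 bits/symbol
Minimum bits = H × n = 2.1822 × 3108
= 6782.12 bits


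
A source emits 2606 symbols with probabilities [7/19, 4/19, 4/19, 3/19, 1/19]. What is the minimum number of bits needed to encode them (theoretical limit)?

Entropy H = 2.1213 bits/symbol
Minimum bits = H × n = 2.1213 × 2606
= 5528.05 bits


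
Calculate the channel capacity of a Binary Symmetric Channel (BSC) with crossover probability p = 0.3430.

For BSC with error probability p:
C = 1 - H(p) where H(p) is binary entropy
H(0.3430) = -0.3430 × log₂(0.3430) - 0.6570 × log₂(0.6570)
H(p) = 0.9277
C = 1 - 0.9277 = 0.0723 bits/use


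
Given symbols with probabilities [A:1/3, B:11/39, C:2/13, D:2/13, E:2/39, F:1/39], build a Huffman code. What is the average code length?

Huffman tree construction:
Combine smallest probabilities repeatedly
Resulting codes:
  A: 11 (length 2)
  B: 10 (length 2)
  C: 011 (length 3)
  D: 00 (length 2)
  E: 0101 (length 4)
  F: 0100 (length 4)
Average length = Σ p(s) × length(s) = 2.3077 bits


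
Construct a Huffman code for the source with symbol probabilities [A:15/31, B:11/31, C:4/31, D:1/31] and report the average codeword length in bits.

Huffman tree construction:
Combine smallest probabilities repeatedly
Resulting codes:
  A: 0 (length 1)
  B: 11 (length 2)
  C: 101 (length 3)
  D: 100 (length 3)
Average length = Σ p(s) × length(s) = 1.6774 bits


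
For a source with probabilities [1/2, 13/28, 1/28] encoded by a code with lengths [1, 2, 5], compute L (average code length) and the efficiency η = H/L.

Average length L = Σ p_i × l_i = 1.6071 bits
Entropy H = 1.1856 bits
Efficiency η = H/L × 100% = 73.77%


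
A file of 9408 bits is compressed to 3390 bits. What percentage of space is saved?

Space savings = (1 - Compressed/Original) × 100%
= (1 - 3390/9408) × 100%
= 63.97%


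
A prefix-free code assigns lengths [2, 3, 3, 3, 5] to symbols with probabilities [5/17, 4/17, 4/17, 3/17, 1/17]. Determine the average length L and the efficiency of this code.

Average length L = Σ p_i × l_i = 2.8235 bits
Entropy H = 2.1837 bits
Efficiency η = H/L × 100% = 77.34%


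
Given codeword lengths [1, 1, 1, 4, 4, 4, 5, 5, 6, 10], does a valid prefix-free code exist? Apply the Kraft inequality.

Kraft inequality: Σ 2^(-l_i) ≤ 1 for prefix-free code
Calculating: 2^(-1) + 2^(-1) + 2^(-1) + 2^(-4) + 2^(-4) + 2^(-4) + 2^(-5) + 2^(-5) + 2^(-6) + 2^(-10)
= 0.5 + 0.5 + 0.5 + 0.0625 + 0.0625 + 0.0625 + 0.03125 + 0.03125 + 0.015625 + 0.0009765625
= 1.7666
Since 1.7666 > 1, prefix-free code does not exist


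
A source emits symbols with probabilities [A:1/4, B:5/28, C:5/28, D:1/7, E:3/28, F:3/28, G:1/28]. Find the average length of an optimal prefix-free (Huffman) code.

Huffman tree construction:
Combine smallest probabilities repeatedly
Resulting codes:
  A: 01 (length 2)
  B: 111 (length 3)
  C: 00 (length 2)
  D: 101 (length 3)
  E: 1101 (length 4)
  F: 100 (length 3)
  G: 1100 (length 4)
Average length = Σ p(s) × length(s) = 2.7143 bits


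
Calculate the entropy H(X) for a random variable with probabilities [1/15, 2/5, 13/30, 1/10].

H(X) = -Σ p(x) log₂ p(x)
  -1/15 × log₂(1/15) = 0.2605
  -2/5 × log₂(2/5) = 0.5288
  -13/30 × log₂(13/30) = 0.5228
  -1/10 × log₂(1/10) = 0.3322
H(X) = 1.6442 bits


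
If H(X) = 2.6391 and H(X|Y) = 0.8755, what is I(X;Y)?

I(X;Y) = H(X) - H(X|Y)
I(X;Y) = 2.6391 - 0.8755 = 1.7636 bits


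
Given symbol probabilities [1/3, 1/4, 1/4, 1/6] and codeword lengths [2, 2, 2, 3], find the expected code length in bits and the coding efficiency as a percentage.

Average length L = Σ p_i × l_i = 2.1667 bits
Entropy H = 1.9591 bits
Efficiency η = H/L × 100% = 90.42%


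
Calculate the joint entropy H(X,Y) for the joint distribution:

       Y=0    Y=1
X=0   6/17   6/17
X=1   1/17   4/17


H(X,Y) = -Σ p(x,y) log₂ p(x,y)
  p(0,0)=6/17: -0.3529 × log₂(0.3529) = 0.5303
  p(0,1)=6/17: -0.3529 × log₂(0.3529) = 0.5303
  p(1,0)=1/17: -0.0588 × log₂(0.0588) = 0.2404
  p(1,1)=4/17: -0.2353 × log₂(0.2353) = 0.4912
H(X,Y) = 1.7922 bits


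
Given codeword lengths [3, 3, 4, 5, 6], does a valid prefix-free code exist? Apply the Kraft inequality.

Kraft inequality: Σ 2^(-l_i) ≤ 1 for prefix-free code
Calculating: 2^(-3) + 2^(-3) + 2^(-4) + 2^(-5) + 2^(-6)
= 0.125 + 0.125 + 0.0625 + 0.03125 + 0.015625
= 0.3594
Since 0.3594 ≤ 1, prefix-free code exists


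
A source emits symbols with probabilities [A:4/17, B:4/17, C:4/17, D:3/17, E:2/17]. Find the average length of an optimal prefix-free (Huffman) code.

Huffman tree construction:
Combine smallest probabilities repeatedly
Resulting codes:
  A: 00 (length 2)
  B: 01 (length 2)
  C: 10 (length 2)
  D: 111 (length 3)
  E: 110 (length 3)
Average length = Σ p(s) × length(s) = 2.2941 bits


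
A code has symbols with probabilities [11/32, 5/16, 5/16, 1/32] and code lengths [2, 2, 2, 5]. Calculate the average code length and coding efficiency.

Average length L = Σ p_i × l_i = 2.0938 bits
Entropy H = 1.7346 bits
Efficiency η = H/L × 100% = 82.85%


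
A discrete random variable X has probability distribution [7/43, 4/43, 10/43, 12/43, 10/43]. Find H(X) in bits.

H(X) = -Σ p(x) log₂ p(x)
  -7/43 × log₂(7/43) = 0.4263
  -4/43 × log₂(4/43) = 0.3187
  -10/43 × log₂(10/43) = 0.4894
  -12/43 × log₂(12/43) = 0.5139
  -10/43 × log₂(10/43) = 0.4894
H(X) = 2.2377 bits


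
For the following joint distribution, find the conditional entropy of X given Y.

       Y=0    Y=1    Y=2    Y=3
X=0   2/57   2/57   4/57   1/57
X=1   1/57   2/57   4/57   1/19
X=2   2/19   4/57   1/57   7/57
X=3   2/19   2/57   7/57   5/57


H(X|Y) = Σ_y p(y) H(X|Y=y)
  p(Y=0) = 5/19, H(X|Y=0) = 1.7056
  p(Y=1) = 10/57, H(X|Y=1) = 1.9219
  p(Y=2) = 16/57, H(X|Y=2) = 1.7718
  p(Y=3) = 16/57, H(X|Y=3) = 1.7490
H(X|Y) = 0.2632×1.7056 + 0.1754×1.9219 + 0.2807×1.7718 + 0.2807×1.7490 = 1.7743 bits


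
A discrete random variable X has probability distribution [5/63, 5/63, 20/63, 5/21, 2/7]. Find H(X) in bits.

H(X) = -Σ p(x) log₂ p(x)
  -5/63 × log₂(5/63) = 0.2901
  -5/63 × log₂(5/63) = 0.2901
  -20/63 × log₂(20/63) = 0.5255
  -5/21 × log₂(5/21) = 0.4929
  -2/7 × log₂(2/7) = 0.5164
H(X) = 2.1151 bits


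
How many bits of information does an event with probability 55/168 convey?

Information content I(x) = -log₂(p(x))
I = -log₂(55/168) = -log₂(0.3274)
I = 1.6110 bits


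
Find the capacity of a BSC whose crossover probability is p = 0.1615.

For BSC with error probability p:
C = 1 - H(p) where H(p) is binary entropy
H(0.1615) = -0.1615 × log₂(0.1615) - 0.8385 × log₂(0.8385)
H(p) = 0.6379
C = 1 - 0.6379 = 0.3621 bits/use


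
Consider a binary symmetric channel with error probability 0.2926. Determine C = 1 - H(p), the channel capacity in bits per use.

For BSC with error probability p:
C = 1 - H(p) where H(p) is binary entropy
H(0.2926) = -0.2926 × log₂(0.2926) - 0.7074 × log₂(0.7074)
H(p) = 0.8721
C = 1 - 0.8721 = 0.1279 bits/use


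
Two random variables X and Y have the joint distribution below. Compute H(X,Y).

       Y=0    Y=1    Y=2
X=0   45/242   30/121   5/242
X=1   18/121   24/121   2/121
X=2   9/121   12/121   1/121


H(X,Y) = -Σ p(x,y) log₂ p(x,y)
  p(0,0)=45/242: -0.1860 × log₂(0.1860) = 0.4513
  p(0,1)=30/121: -0.2479 × log₂(0.2479) = 0.4988
  p(0,2)=5/242: -0.0207 × log₂(0.0207) = 0.1156
  p(1,0)=18/121: -0.1488 × log₂(0.1488) = 0.4089
  p(1,1)=24/121: -0.1983 × log₂(0.1983) = 0.4629
  p(1,2)=2/121: -0.0165 × log₂(0.0165) = 0.0978
  p(2,0)=9/121: -0.0744 × log₂(0.0744) = 0.2788
  p(2,1)=12/121: -0.0992 × log₂(0.0992) = 0.3306
  p(2,2)=1/121: -0.0083 × log₂(0.0083) = 0.0572
H(X,Y) = 2.7021 bits


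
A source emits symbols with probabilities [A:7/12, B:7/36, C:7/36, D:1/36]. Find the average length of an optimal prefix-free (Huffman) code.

Huffman tree construction:
Combine smallest probabilities repeatedly
Resulting codes:
  A: 1 (length 1)
  B: 011 (length 3)
  C: 00 (length 2)
  D: 010 (length 3)
Average length = Σ p(s) × length(s) = 1.6389 bits


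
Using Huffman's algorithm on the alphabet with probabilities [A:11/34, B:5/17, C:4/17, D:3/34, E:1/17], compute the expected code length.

Huffman tree construction:
Combine smallest probabilities repeatedly
Resulting codes:
  A: 11 (length 2)
  B: 10 (length 2)
  C: 01 (length 2)
  D: 001 (length 3)
  E: 000 (length 3)
Average length = Σ p(s) × length(s) = 2.1471 bits


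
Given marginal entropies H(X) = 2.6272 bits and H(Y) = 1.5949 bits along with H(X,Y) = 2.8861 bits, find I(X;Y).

I(X;Y) = H(X) + H(Y) - H(X,Y)
I(X;Y) = 2.6272 + 1.5949 - 2.8861 = 1.336 bits


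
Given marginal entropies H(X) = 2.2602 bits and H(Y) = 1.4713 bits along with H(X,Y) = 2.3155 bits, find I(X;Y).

I(X;Y) = H(X) + H(Y) - H(X,Y)
I(X;Y) = 2.2602 + 1.4713 - 2.3155 = 1.416 bits


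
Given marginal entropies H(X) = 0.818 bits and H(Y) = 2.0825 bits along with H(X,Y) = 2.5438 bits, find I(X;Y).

I(X;Y) = H(X) + H(Y) - H(X,Y)
I(X;Y) = 0.818 + 2.0825 - 2.5438 = 0.3567 bits


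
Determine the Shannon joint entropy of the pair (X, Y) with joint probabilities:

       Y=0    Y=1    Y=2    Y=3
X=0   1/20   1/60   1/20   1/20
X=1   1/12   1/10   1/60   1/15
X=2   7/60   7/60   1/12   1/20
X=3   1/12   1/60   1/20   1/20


H(X,Y) = -Σ p(x,y) log₂ p(x,y)
  p(0,0)=1/20: -0.0500 × log₂(0.0500) = 0.2161
  p(0,1)=1/60: -0.0167 × log₂(0.0167) = 0.0984
  p(0,2)=1/20: -0.0500 × log₂(0.0500) = 0.2161
  p(0,3)=1/20: -0.0500 × log₂(0.0500) = 0.2161
  p(1,0)=1/12: -0.0833 × log₂(0.0833) = 0.2987
  p(1,1)=1/10: -0.1000 × log₂(0.1000) = 0.3322
  p(1,2)=1/60: -0.0167 × log₂(0.0167) = 0.0984
  p(1,3)=1/15: -0.0667 × log₂(0.0667) = 0.2605
  p(2,0)=7/60: -0.1167 × log₂(0.1167) = 0.3616
  p(2,1)=7/60: -0.1167 × log₂(0.1167) = 0.3616
  p(2,2)=1/12: -0.0833 × log₂(0.0833) = 0.2987
  p(2,3)=1/20: -0.0500 × log₂(0.0500) = 0.2161
  p(3,0)=1/12: -0.0833 × log₂(0.0833) = 0.2987
  p(3,1)=1/60: -0.0167 × log₂(0.0167) = 0.0984
  p(3,2)=1/20: -0.0500 × log₂(0.0500) = 0.2161
  p(3,3)=1/20: -0.0500 × log₂(0.0500) = 0.2161
H(X,Y) = 3.8040 bits


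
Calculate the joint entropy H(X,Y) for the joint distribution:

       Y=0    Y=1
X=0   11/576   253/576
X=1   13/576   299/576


H(X,Y) = -Σ p(x,y) log₂ p(x,y)
  p(0,0)=11/576: -0.0191 × log₂(0.0191) = 0.1091
  p(0,1)=253/576: -0.4392 × log₂(0.4392) = 0.5213
  p(1,0)=13/576: -0.0226 × log₂(0.0226) = 0.1234
  p(1,1)=299/576: -0.5191 × log₂(0.5191) = 0.4910
H(X,Y) = 1.2449 bits


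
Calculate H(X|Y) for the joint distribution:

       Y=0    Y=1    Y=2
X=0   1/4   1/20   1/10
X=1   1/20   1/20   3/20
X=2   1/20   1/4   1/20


H(X|Y) = Σ_y p(y) H(X|Y=y)
  p(Y=0) = 7/20, H(X|Y=0) = 1.1488
  p(Y=1) = 7/20, H(X|Y=1) = 1.1488
  p(Y=2) = 3/10, H(X|Y=2) = 1.4591
H(X|Y) = 0.3500×1.1488 + 0.3500×1.1488 + 0.3000×1.4591 = 1.2419 bits


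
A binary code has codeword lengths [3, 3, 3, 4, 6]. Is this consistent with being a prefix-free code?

Kraft inequality: Σ 2^(-l_i) ≤ 1 for prefix-free code
Calculating: 2^(-3) + 2^(-3) + 2^(-3) + 2^(-4) + 2^(-6)
= 0.125 + 0.125 + 0.125 + 0.0625 + 0.015625
= 0.4531
Since 0.4531 ≤ 1, prefix-free code exists


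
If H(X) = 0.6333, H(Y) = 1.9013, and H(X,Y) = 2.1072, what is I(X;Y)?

I(X;Y) = H(X) + H(Y) - H(X,Y)
I(X;Y) = 0.6333 + 1.9013 - 2.1072 = 0.4274 bits


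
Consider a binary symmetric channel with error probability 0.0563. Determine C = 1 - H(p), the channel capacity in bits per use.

For BSC with error probability p:
C = 1 - H(p) where H(p) is binary entropy
H(0.0563) = -0.0563 × log₂(0.0563) - 0.9437 × log₂(0.9437)
H(p) = 0.3126
C = 1 - 0.3126 = 0.6874 bits/use


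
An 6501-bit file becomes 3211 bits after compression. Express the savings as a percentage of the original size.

Space savings = (1 - Compressed/Original) × 100%
= (1 - 3211/6501) × 100%
= 50.61%


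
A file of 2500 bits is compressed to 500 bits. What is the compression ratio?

Compression ratio = Original / Compressed
= 2500 / 500 = 5.00:1


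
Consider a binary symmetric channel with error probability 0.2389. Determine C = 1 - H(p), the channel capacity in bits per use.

For BSC with error probability p:
C = 1 - H(p) where H(p) is binary entropy
H(0.2389) = -0.2389 × log₂(0.2389) - 0.7611 × log₂(0.7611)
H(p) = 0.7932
C = 1 - 0.7932 = 0.2068 bits/use


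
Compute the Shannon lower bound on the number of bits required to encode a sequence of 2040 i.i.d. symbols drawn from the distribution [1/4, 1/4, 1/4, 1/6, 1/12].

Entropy H = 2.2296 bits/symbol
Minimum bits = H × n = 2.2296 × 2040
= 4548.33 bits


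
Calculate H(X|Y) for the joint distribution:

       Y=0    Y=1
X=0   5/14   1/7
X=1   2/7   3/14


H(X|Y) = Σ_y p(y) H(X|Y=y)
  p(Y=0) = 9/14, H(X|Y=0) = 0.9911
  p(Y=1) = 5/14, H(X|Y=1) = 0.9710
H(X|Y) = 0.6429×0.9911 + 0.3571×0.9710 = 0.9839 bits


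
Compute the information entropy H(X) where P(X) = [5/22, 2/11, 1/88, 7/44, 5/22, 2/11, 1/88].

H(X) = -Σ p(x) log₂ p(x)
  -5/22 × log₂(5/22) = 0.4858
  -2/11 × log₂(2/11) = 0.4472
  -1/88 × log₂(1/88) = 0.0734
  -7/44 × log₂(7/44) = 0.4219
  -5/22 × log₂(5/22) = 0.4858
  -2/11 × log₂(2/11) = 0.4472
  -1/88 × log₂(1/88) = 0.0734
H(X) = 2.4347 bits


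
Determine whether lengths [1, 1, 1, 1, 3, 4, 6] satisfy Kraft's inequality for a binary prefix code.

Kraft inequality: Σ 2^(-l_i) ≤ 1 for prefix-free code
Calculating: 2^(-1) + 2^(-1) + 2^(-1) + 2^(-1) + 2^(-3) + 2^(-4) + 2^(-6)
= 0.5 + 0.5 + 0.5 + 0.5 + 0.125 + 0.0625 + 0.015625
= 2.2031
Since 2.2031 > 1, prefix-free code does not exist


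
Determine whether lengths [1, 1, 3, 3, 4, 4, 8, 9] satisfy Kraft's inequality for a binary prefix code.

Kraft inequality: Σ 2^(-l_i) ≤ 1 for prefix-free code
Calculating: 2^(-1) + 2^(-1) + 2^(-3) + 2^(-3) + 2^(-4) + 2^(-4) + 2^(-8) + 2^(-9)
= 0.5 + 0.5 + 0.125 + 0.125 + 0.0625 + 0.0625 + 0.00390625 + 0.001953125
= 1.3809
Since 1.3809 > 1, prefix-free code does not exist


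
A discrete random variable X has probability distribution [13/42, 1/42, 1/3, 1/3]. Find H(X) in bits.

H(X) = -Σ p(x) log₂ p(x)
  -13/42 × log₂(13/42) = 0.5237
  -1/42 × log₂(1/42) = 0.1284
  -1/3 × log₂(1/3) = 0.5283
  -1/3 × log₂(1/3) = 0.5283
H(X) = 1.7087 bits


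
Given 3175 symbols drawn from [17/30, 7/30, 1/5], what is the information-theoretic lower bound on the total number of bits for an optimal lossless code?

Entropy H = 1.4186 bits/symbol
Minimum bits = H × n = 1.4186 × 3175
= 4504.12 bits


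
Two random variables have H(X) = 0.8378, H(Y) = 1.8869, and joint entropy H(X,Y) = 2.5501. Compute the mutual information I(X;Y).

I(X;Y) = H(X) + H(Y) - H(X,Y)
I(X;Y) = 0.8378 + 1.8869 - 2.5501 = 0.1746 bits


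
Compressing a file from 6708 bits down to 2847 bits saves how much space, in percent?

Space savings = (1 - Compressed/Original) × 100%
= (1 - 2847/6708) × 100%
= 57.56%


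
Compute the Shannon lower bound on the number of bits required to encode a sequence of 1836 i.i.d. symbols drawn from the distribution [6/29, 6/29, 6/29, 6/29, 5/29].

Entropy H = 2.3184 bits/symbol
Minimum bits = H × n = 2.3184 × 1836
= 4256.53 bits


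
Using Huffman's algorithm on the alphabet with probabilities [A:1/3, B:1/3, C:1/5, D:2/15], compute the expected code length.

Huffman tree construction:
Combine smallest probabilities repeatedly
Resulting codes:
  A: 10 (length 2)
  B: 11 (length 2)
  C: 01 (length 2)
  D: 00 (length 2)
Average length = Σ p(s) × length(s) = 2.0000 bits


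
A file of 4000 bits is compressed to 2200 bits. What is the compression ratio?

Compression ratio = Original / Compressed
= 4000 / 2200 = 1.82:1


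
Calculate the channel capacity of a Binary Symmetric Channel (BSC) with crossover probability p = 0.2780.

For BSC with error probability p:
C = 1 - H(p) where H(p) is binary entropy
H(0.2780) = -0.2780 × log₂(0.2780) - 0.7220 × log₂(0.7220)
H(p) = 0.8527
C = 1 - 0.8527 = 0.1473 bits/use


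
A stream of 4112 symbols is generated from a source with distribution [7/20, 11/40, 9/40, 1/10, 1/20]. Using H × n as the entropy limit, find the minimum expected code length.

Entropy H = 2.0748 bits/symbol
Minimum bits = H × n = 2.0748 × 4112
= 8531.48 bits


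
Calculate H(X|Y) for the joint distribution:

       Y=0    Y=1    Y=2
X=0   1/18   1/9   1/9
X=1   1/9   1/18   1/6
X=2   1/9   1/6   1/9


H(X|Y) = Σ_y p(y) H(X|Y=y)
  p(Y=0) = 5/18, H(X|Y=0) = 1.5219
  p(Y=1) = 1/3, H(X|Y=1) = 1.4591
  p(Y=2) = 7/18, H(X|Y=2) = 1.5567
H(X|Y) = 0.2778×1.5219 + 0.3333×1.4591 + 0.3889×1.5567 = 1.5145 bits


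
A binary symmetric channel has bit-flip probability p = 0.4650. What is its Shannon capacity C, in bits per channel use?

For BSC with error probability p:
C = 1 - H(p) where H(p) is binary entropy
H(0.4650) = -0.4650 × log₂(0.4650) - 0.5350 × log₂(0.5350)
H(p) = 0.9965
C = 1 - 0.9965 = 0.0035 bits/use


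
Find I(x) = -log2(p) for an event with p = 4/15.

Information content I(x) = -log₂(p(x))
I = -log₂(4/15) = -log₂(0.2667)
I = 1.9069 bits


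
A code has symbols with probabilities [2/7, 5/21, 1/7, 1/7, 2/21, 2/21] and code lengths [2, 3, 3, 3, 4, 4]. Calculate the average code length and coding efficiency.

Average length L = Σ p_i × l_i = 2.9048 bits
Entropy H = 2.4576 bits
Efficiency η = H/L × 100% = 84.61%


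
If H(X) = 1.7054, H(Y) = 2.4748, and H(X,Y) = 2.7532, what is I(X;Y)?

I(X;Y) = H(X) + H(Y) - H(X,Y)
I(X;Y) = 1.7054 + 2.4748 - 2.7532 = 1.427 bits


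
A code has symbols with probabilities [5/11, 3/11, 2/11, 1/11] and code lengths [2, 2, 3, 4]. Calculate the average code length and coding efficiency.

Average length L = Σ p_i × l_i = 2.3636 bits
Entropy H = 1.7899 bits
Efficiency η = H/L × 100% = 75.73%


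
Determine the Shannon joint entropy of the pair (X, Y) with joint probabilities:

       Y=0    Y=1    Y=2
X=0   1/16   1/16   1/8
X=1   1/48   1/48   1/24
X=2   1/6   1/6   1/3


H(X,Y) = -Σ p(x,y) log₂ p(x,y)
  p(0,0)=1/16: -0.0625 × log₂(0.0625) = 0.2500
  p(0,1)=1/16: -0.0625 × log₂(0.0625) = 0.2500
  p(0,2)=1/8: -0.1250 × log₂(0.1250) = 0.3750
  p(1,0)=1/48: -0.0208 × log₂(0.0208) = 0.1164
  p(1,1)=1/48: -0.0208 × log₂(0.0208) = 0.1164
  p(1,2)=1/24: -0.0417 × log₂(0.0417) = 0.1910
  p(2,0)=1/6: -0.1667 × log₂(0.1667) = 0.4308
  p(2,1)=1/6: -0.1667 × log₂(0.1667) = 0.4308
  p(2,2)=1/3: -0.3333 × log₂(0.3333) = 0.5283
H(X,Y) = 2.6887 bits


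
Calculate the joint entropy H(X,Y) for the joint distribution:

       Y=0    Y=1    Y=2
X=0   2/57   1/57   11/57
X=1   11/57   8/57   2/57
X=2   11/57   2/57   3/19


H(X,Y) = -Σ p(x,y) log₂ p(x,y)
  p(0,0)=2/57: -0.0351 × log₂(0.0351) = 0.1696
  p(0,1)=1/57: -0.0175 × log₂(0.0175) = 0.1023
  p(0,2)=11/57: -0.1930 × log₂(0.1930) = 0.4580
  p(1,0)=11/57: -0.1930 × log₂(0.1930) = 0.4580
  p(1,1)=8/57: -0.1404 × log₂(0.1404) = 0.3976
  p(1,2)=2/57: -0.0351 × log₂(0.0351) = 0.1696
  p(2,0)=11/57: -0.1930 × log₂(0.1930) = 0.4580
  p(2,1)=2/57: -0.0351 × log₂(0.0351) = 0.1696
  p(2,2)=3/19: -0.1579 × log₂(0.1579) = 0.4205
H(X,Y) = 2.8032 bits


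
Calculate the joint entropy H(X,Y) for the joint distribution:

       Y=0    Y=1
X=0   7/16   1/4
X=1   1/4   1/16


H(X,Y) = -Σ p(x,y) log₂ p(x,y)
  p(0,0)=7/16: -0.4375 × log₂(0.4375) = 0.5218
  p(0,1)=1/4: -0.2500 × log₂(0.2500) = 0.5000
  p(1,0)=1/4: -0.2500 × log₂(0.2500) = 0.5000
  p(1,1)=1/16: -0.0625 × log₂(0.0625) = 0.2500
H(X,Y) = 1.7718 bits


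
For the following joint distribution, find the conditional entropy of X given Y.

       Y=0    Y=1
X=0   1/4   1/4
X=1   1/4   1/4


H(X|Y) = Σ_y p(y) H(X|Y=y)
  p(Y=0) = 1/2, H(X|Y=0) = 1.0000
  p(Y=1) = 1/2, H(X|Y=1) = 1.0000
H(X|Y) = 0.5000×1.0000 + 0.5000×1.0000 = 1.0000 bits


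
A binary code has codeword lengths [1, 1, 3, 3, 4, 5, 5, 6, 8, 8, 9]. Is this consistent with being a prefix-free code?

Kraft inequality: Σ 2^(-l_i) ≤ 1 for prefix-free code
Calculating: 2^(-1) + 2^(-1) + 2^(-3) + 2^(-3) + 2^(-4) + 2^(-5) + 2^(-5) + 2^(-6) + 2^(-8) + 2^(-8) + 2^(-9)
= 0.5 + 0.5 + 0.125 + 0.125 + 0.0625 + 0.03125 + 0.03125 + 0.015625 + 0.00390625 + 0.00390625 + 0.001953125
= 1.4004
Since 1.4004 > 1, prefix-free code does not exist


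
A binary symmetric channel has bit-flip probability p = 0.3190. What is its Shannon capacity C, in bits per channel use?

For BSC with error probability p:
C = 1 - H(p) where H(p) is binary entropy
H(0.3190) = -0.3190 × log₂(0.3190) - 0.6810 × log₂(0.6810)
H(p) = 0.9033
C = 1 - 0.9033 = 0.0967 bits/use


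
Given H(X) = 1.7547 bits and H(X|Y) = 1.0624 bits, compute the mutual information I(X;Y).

I(X;Y) = H(X) - H(X|Y)
I(X;Y) = 1.7547 - 1.0624 = 0.6923 bits


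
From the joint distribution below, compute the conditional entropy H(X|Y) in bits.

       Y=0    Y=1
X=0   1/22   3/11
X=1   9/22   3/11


H(X|Y) = Σ_y p(y) H(X|Y=y)
  p(Y=0) = 5/11, H(X|Y=0) = 0.4690
  p(Y=1) = 6/11, H(X|Y=1) = 1.0000
H(X|Y) = 0.4545×0.4690 + 0.5455×1.0000 = 0.7586 bits


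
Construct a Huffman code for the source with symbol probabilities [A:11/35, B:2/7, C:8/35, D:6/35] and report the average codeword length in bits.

Huffman tree construction:
Combine smallest probabilities repeatedly
Resulting codes:
  A: 11 (length 2)
  B: 10 (length 2)
  C: 01 (length 2)
  D: 00 (length 2)
Average length = Σ p(s) × length(s) = 2.0000 bits


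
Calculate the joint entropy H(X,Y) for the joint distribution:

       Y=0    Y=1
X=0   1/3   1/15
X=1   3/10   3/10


H(X,Y) = -Σ p(x,y) log₂ p(x,y)
  p(0,0)=1/3: -0.3333 × log₂(0.3333) = 0.5283
  p(0,1)=1/15: -0.0667 × log₂(0.0667) = 0.2605
  p(1,0)=3/10: -0.3000 × log₂(0.3000) = 0.5211
  p(1,1)=3/10: -0.3000 × log₂(0.3000) = 0.5211
H(X,Y) = 1.8310 bits


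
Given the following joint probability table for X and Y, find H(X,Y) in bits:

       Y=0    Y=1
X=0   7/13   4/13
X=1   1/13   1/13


H(X,Y) = -Σ p(x,y) log₂ p(x,y)
  p(0,0)=7/13: -0.5385 × log₂(0.5385) = 0.4809
  p(0,1)=4/13: -0.3077 × log₂(0.3077) = 0.5232
  p(1,0)=1/13: -0.0769 × log₂(0.0769) = 0.2846
  p(1,1)=1/13: -0.0769 × log₂(0.0769) = 0.2846
H(X,Y) = 1.5734 bits


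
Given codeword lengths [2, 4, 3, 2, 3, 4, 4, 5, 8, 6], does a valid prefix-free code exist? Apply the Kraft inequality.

Kraft inequality: Σ 2^(-l_i) ≤ 1 for prefix-free code
Calculating: 2^(-2) + 2^(-4) + 2^(-3) + 2^(-2) + 2^(-3) + 2^(-4) + 2^(-4) + 2^(-5) + 2^(-8) + 2^(-6)
= 0.25 + 0.0625 + 0.125 + 0.25 + 0.125 + 0.0625 + 0.0625 + 0.03125 + 0.00390625 + 0.015625
= 0.9883
Since 0.9883 ≤ 1, prefix-free code exists


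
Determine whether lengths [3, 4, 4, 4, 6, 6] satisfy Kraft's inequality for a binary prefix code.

Kraft inequality: Σ 2^(-l_i) ≤ 1 for prefix-free code
Calculating: 2^(-3) + 2^(-4) + 2^(-4) + 2^(-4) + 2^(-6) + 2^(-6)
= 0.125 + 0.0625 + 0.0625 + 0.0625 + 0.015625 + 0.015625
= 0.3438
Since 0.3438 ≤ 1, prefix-free code exists


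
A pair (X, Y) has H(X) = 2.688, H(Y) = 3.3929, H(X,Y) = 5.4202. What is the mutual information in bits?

I(X;Y) = H(X) + H(Y) - H(X,Y)
I(X;Y) = 2.688 + 3.3929 - 5.4202 = 0.6607 bits


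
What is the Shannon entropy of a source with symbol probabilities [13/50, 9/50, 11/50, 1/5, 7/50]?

H(X) = -Σ p(x) log₂ p(x)
  -13/50 × log₂(13/50) = 0.5053
  -9/50 × log₂(9/50) = 0.4453
  -11/50 × log₂(11/50) = 0.4806
  -1/5 × log₂(1/5) = 0.4644
  -7/50 × log₂(7/50) = 0.3971
H(X) = 2.2927 bits


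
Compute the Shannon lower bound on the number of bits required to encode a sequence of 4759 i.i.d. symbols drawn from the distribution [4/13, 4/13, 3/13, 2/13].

Entropy H = 1.9501 bits/symbol
Minimum bits = H × n = 1.9501 × 4759
= 9280.35 bits


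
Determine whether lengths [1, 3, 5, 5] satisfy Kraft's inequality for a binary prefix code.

Kraft inequality: Σ 2^(-l_i) ≤ 1 for prefix-free code
Calculating: 2^(-1) + 2^(-3) + 2^(-5) + 2^(-5)
= 0.5 + 0.125 + 0.03125 + 0.03125
= 0.6875
Since 0.6875 ≤ 1, prefix-free code exists


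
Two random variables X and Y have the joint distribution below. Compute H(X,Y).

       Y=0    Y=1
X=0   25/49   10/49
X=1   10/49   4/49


H(X,Y) = -Σ p(x,y) log₂ p(x,y)
  p(0,0)=25/49: -0.5102 × log₂(0.5102) = 0.4953
  p(0,1)=10/49: -0.2041 × log₂(0.2041) = 0.4679
  p(1,0)=10/49: -0.2041 × log₂(0.2041) = 0.4679
  p(1,1)=4/49: -0.0816 × log₂(0.0816) = 0.2951
H(X,Y) = 1.7262 bits


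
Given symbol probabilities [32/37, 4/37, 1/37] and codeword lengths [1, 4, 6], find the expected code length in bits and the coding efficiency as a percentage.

Average length L = Σ p_i × l_i = 1.4595 bits
Entropy H = 0.6689 bits
Efficiency η = H/L × 100% = 45.83%


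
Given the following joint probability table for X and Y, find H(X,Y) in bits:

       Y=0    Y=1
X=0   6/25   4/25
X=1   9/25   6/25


H(X,Y) = -Σ p(x,y) log₂ p(x,y)
  p(0,0)=6/25: -0.2400 × log₂(0.2400) = 0.4941
  p(0,1)=4/25: -0.1600 × log₂(0.1600) = 0.4230
  p(1,0)=9/25: -0.3600 × log₂(0.3600) = 0.5306
  p(1,1)=6/25: -0.2400 × log₂(0.2400) = 0.4941
H(X,Y) = 1.9419 bits


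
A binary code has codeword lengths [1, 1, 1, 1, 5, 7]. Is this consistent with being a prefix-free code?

Kraft inequality: Σ 2^(-l_i) ≤ 1 for prefix-free code
Calculating: 2^(-1) + 2^(-1) + 2^(-1) + 2^(-1) + 2^(-5) + 2^(-7)
= 0.5 + 0.5 + 0.5 + 0.5 + 0.03125 + 0.0078125
= 2.0391
Since 2.0391 > 1, prefix-free code does not exist


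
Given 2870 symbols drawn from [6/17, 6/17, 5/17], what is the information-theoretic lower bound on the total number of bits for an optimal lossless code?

Entropy H = 1.5799 bits/symbol
Minimum bits = H × n = 1.5799 × 2870
= 4534.21 bits


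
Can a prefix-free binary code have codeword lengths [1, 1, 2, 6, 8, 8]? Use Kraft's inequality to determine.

Kraft inequality: Σ 2^(-l_i) ≤ 1 for prefix-free code
Calculating: 2^(-1) + 2^(-1) + 2^(-2) + 2^(-6) + 2^(-8) + 2^(-8)
= 0.5 + 0.5 + 0.25 + 0.015625 + 0.00390625 + 0.00390625
= 1.2734
Since 1.2734 > 1, prefix-free code does not exist


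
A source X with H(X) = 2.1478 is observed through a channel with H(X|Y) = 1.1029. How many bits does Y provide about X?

I(X;Y) = H(X) - H(X|Y)
I(X;Y) = 2.1478 - 1.1029 = 1.0449 bits


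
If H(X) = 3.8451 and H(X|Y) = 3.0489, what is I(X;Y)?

I(X;Y) = H(X) - H(X|Y)
I(X;Y) = 3.8451 - 3.0489 = 0.7962 bits


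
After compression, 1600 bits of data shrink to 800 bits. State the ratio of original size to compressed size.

Compression ratio = Original / Compressed
= 1600 / 800 = 2.00:1


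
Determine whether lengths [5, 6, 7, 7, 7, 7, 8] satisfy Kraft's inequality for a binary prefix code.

Kraft inequality: Σ 2^(-l_i) ≤ 1 for prefix-free code
Calculating: 2^(-5) + 2^(-6) + 2^(-7) + 2^(-7) + 2^(-7) + 2^(-7) + 2^(-8)
= 0.03125 + 0.015625 + 0.0078125 + 0.0078125 + 0.0078125 + 0.0078125 + 0.00390625
= 0.0820
Since 0.0820 ≤ 1, prefix-free code exists


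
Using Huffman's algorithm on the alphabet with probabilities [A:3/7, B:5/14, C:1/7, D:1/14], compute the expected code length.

Huffman tree construction:
Combine smallest probabilities repeatedly
Resulting codes:
  A: 0 (length 1)
  B: 11 (length 2)
  C: 101 (length 3)
  D: 100 (length 3)
Average length = Σ p(s) × length(s) = 1.7857 bits


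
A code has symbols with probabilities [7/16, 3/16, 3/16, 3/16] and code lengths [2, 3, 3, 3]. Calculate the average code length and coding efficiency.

Average length L = Σ p_i × l_i = 2.5625 bits
Entropy H = 1.8802 bits
Efficiency η = H/L × 100% = 73.38%


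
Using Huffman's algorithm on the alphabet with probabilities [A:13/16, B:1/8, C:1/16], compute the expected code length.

Huffman tree construction:
Combine smallest probabilities repeatedly
Resulting codes:
  A: 1 (length 1)
  B: 01 (length 2)
  C: 00 (length 2)
Average length = Σ p(s) × length(s) = 1.1875 bits


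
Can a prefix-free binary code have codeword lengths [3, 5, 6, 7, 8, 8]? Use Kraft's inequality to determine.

Kraft inequality: Σ 2^(-l_i) ≤ 1 for prefix-free code
Calculating: 2^(-3) + 2^(-5) + 2^(-6) + 2^(-7) + 2^(-8) + 2^(-8)
= 0.125 + 0.03125 + 0.015625 + 0.0078125 + 0.00390625 + 0.00390625
= 0.1875
Since 0.1875 ≤ 1, prefix-free code exists


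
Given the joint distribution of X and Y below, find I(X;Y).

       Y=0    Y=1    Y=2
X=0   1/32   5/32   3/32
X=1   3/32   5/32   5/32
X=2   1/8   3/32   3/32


H(X) = 1.5671, H(Y) = 1.5575, H(X,Y) = 3.0672
I(X;Y) = H(X) + H(Y) - H(X,Y) = 0.0573 bits


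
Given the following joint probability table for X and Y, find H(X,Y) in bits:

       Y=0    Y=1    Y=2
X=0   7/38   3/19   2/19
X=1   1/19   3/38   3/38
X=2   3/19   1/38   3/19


H(X,Y) = -Σ p(x,y) log₂ p(x,y)
  p(0,0)=7/38: -0.1842 × log₂(0.1842) = 0.4496
  p(0,1)=3/19: -0.1579 × log₂(0.1579) = 0.4205
  p(0,2)=2/19: -0.1053 × log₂(0.1053) = 0.3419
  p(1,0)=1/19: -0.0526 × log₂(0.0526) = 0.2236
  p(1,1)=3/38: -0.0789 × log₂(0.0789) = 0.2892
  p(1,2)=3/38: -0.0789 × log₂(0.0789) = 0.2892
  p(2,0)=3/19: -0.1579 × log₂(0.1579) = 0.4205
  p(2,1)=1/38: -0.0263 × log₂(0.0263) = 0.1381
  p(2,2)=3/19: -0.1579 × log₂(0.1579) = 0.4205
H(X,Y) = 2.9929 bits


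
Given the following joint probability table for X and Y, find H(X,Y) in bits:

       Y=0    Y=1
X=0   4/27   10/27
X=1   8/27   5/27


H(X,Y) = -Σ p(x,y) log₂ p(x,y)
  p(0,0)=4/27: -0.1481 × log₂(0.1481) = 0.4081
  p(0,1)=10/27: -0.3704 × log₂(0.3704) = 0.5307
  p(1,0)=8/27: -0.2963 × log₂(0.2963) = 0.5200
  p(1,1)=5/27: -0.1852 × log₂(0.1852) = 0.4505
H(X,Y) = 1.9094 bits


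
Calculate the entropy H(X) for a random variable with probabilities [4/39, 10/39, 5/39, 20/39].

H(X) = -Σ p(x) log₂ p(x)
  -4/39 × log₂(4/39) = 0.3370
  -10/39 × log₂(10/39) = 0.5035
  -5/39 × log₂(5/39) = 0.3799
  -20/39 × log₂(20/39) = 0.4941
H(X) = 1.7144 bits


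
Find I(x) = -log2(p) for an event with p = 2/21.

Information content I(x) = -log₂(p(x))
I = -log₂(2/21) = -log₂(0.0952)
I = 3.3923 bits


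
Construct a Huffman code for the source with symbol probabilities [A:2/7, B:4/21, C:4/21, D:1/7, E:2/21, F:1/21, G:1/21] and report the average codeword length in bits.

Huffman tree construction:
Combine smallest probabilities repeatedly
Resulting codes:
  A: 10 (length 2)
  B: 111 (length 3)
  C: 00 (length 2)
  D: 110 (length 3)
  E: 010 (length 3)
  F: 0110 (length 4)
  G: 0111 (length 4)
Average length = Σ p(s) × length(s) = 2.6190 bits


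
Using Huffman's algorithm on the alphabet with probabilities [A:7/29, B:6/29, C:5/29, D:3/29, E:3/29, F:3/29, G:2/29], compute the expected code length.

Huffman tree construction:
Combine smallest probabilities repeatedly
Resulting codes:
  A: 10 (length 2)
  B: 00 (length 2)
  C: 110 (length 3)
  D: 1111 (length 4)
  E: 010 (length 3)
  F: 011 (length 3)
  G: 1110 (length 4)
Average length = Σ p(s) × length(s) = 2.7241 bits


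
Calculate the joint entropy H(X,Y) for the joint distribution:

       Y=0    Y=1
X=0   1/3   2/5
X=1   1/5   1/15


H(X,Y) = -Σ p(x,y) log₂ p(x,y)
  p(0,0)=1/3: -0.3333 × log₂(0.3333) = 0.5283
  p(0,1)=2/5: -0.4000 × log₂(0.4000) = 0.5288
  p(1,0)=1/5: -0.2000 × log₂(0.2000) = 0.4644
  p(1,1)=1/15: -0.0667 × log₂(0.0667) = 0.2605
H(X,Y) = 1.7819 bits


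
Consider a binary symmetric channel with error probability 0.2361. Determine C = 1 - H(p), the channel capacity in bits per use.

For BSC with error probability p:
C = 1 - H(p) where H(p) is binary entropy
H(0.2361) = -0.2361 × log₂(0.2361) - 0.7639 × log₂(0.7639)
H(p) = 0.7885
C = 1 - 0.7885 = 0.2115 bits/use


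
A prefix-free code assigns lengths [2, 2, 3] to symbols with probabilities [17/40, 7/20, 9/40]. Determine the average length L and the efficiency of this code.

Average length L = Σ p_i × l_i = 2.2250 bits
Entropy H = 1.5389 bits
Efficiency η = H/L × 100% = 69.17%


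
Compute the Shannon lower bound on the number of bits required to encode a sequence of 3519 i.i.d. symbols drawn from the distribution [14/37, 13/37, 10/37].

Entropy H = 1.5709 bits/symbol
Minimum bits = H × n = 1.5709 × 3519
= 5527.86 bits


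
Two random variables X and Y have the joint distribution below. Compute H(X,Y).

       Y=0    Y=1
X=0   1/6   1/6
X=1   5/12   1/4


H(X,Y) = -Σ p(x,y) log₂ p(x,y)
  p(0,0)=1/6: -0.1667 × log₂(0.1667) = 0.4308
  p(0,1)=1/6: -0.1667 × log₂(0.1667) = 0.4308
  p(1,0)=5/12: -0.4167 × log₂(0.4167) = 0.5263
  p(1,1)=1/4: -0.2500 × log₂(0.2500) = 0.5000
H(X,Y) = 1.8879 bits


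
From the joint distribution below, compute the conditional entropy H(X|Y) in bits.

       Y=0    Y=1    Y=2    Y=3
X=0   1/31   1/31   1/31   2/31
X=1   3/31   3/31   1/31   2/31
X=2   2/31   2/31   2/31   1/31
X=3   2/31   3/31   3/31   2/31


H(X|Y) = Σ_y p(y) H(X|Y=y)
  p(Y=0) = 8/31, H(X|Y=0) = 1.9056
  p(Y=1) = 9/31, H(X|Y=1) = 1.8911
  p(Y=2) = 7/31, H(X|Y=2) = 1.8424
  p(Y=3) = 7/31, H(X|Y=3) = 1.9502
H(X|Y) = 0.2581×1.9056 + 0.2903×1.8911 + 0.2258×1.8424 + 0.2258×1.9502 = 1.8972 bits
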